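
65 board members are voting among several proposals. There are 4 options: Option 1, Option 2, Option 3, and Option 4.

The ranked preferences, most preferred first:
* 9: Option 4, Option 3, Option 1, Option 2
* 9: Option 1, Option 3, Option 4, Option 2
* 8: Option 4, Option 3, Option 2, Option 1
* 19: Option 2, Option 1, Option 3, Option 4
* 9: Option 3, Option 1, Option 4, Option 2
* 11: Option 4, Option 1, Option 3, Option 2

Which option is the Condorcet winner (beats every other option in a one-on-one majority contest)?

Option 1 vs Option 2: 38–27
Option 1 vs Option 3: 39–26
Option 1 vs Option 4: 37–28
Option 1 beats every other option.

Option 1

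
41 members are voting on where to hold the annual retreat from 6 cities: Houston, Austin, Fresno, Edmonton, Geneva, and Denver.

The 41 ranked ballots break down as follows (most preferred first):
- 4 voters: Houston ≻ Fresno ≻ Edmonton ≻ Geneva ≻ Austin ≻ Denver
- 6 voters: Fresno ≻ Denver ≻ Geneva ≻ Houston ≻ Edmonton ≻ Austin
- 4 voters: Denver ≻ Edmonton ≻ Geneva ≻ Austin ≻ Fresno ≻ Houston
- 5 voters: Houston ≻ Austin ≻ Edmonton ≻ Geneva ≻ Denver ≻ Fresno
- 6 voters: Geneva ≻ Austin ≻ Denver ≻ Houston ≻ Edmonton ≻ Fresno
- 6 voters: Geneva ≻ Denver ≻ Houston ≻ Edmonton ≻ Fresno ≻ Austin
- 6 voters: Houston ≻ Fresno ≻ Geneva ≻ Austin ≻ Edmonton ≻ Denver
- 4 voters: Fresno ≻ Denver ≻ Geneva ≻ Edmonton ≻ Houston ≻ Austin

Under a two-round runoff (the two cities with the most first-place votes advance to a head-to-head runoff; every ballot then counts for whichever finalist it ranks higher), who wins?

Round 1 first-place votes: Houston 15, Austin 0, Fresno 10, Edmonton 0, Geneva 12, Denver 4. Houston and Geneva advance.
Runoff: Houston is ranked above Geneva on 15 ballots, Geneva above Houston on 26.

Geneva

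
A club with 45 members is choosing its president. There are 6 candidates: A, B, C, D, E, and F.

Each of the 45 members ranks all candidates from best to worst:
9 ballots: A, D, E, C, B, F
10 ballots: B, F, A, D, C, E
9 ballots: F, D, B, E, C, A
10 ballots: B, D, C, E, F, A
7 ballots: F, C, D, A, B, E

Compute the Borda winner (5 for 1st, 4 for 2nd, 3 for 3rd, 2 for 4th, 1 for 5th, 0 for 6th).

D

A: 9×5 + 10×3 + 9×0 + 10×0 + 7×2 = 89
B: 9×1 + 10×5 + 9×3 + 10×5 + 7×1 = 143
C: 9×2 + 10×1 + 9×1 + 10×3 + 7×4 = 95
D: 9×4 + 10×2 + 9×4 + 10×4 + 7×3 = 153
E: 9×3 + 10×0 + 9×2 + 10×2 + 7×0 = 65
F: 9×0 + 10×4 + 9×5 + 10×1 + 7×5 = 130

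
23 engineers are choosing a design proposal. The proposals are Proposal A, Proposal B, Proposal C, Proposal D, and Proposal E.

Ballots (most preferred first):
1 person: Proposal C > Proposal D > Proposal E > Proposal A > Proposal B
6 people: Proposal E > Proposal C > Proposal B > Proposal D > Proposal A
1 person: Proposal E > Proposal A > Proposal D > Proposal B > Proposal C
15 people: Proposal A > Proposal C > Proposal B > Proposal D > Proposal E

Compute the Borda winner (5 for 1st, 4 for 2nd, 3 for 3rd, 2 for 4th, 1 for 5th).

Proposal C

Proposal A: 1×2 + 6×1 + 1×4 + 15×5 = 87
Proposal B: 1×1 + 6×3 + 1×2 + 15×3 = 66
Proposal C: 1×5 + 6×4 + 1×1 + 15×4 = 90
Proposal D: 1×4 + 6×2 + 1×3 + 15×2 = 49
Proposal E: 1×3 + 6×5 + 1×5 + 15×1 = 53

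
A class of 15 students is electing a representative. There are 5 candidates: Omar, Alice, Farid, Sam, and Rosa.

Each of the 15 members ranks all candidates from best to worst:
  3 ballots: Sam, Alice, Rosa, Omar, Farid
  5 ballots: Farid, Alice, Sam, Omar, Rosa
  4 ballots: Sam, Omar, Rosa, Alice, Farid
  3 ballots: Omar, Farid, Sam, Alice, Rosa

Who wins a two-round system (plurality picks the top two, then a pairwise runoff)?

Round 1 first-place votes: Omar 3, Alice 0, Farid 5, Sam 7, Rosa 0. Sam and Farid advance.
Runoff: Sam is ranked above Farid on 7 ballots, Farid above Sam on 8.

Farid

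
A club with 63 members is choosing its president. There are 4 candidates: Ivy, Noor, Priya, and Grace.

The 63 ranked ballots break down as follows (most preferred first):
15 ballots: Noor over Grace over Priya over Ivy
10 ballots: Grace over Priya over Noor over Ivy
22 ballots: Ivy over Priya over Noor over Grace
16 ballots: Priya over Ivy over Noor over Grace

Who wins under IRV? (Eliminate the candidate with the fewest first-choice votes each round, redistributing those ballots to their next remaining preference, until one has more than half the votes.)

Priya

Round 1: Ivy 22, Noor 15, Priya 16, Grace 10. Grace eliminated.
Round 2: Ivy 22, Noor 15, Priya 26. Noor eliminated.
Round 3: Ivy 22, Priya 41. Priya has a majority (≥32).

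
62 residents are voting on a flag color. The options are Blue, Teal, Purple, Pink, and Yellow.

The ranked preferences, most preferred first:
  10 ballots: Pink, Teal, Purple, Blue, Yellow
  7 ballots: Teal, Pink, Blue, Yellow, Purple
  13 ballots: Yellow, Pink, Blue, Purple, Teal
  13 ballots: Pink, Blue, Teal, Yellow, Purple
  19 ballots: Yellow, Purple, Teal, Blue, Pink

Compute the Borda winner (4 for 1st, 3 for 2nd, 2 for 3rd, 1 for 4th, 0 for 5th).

Blue: 10×1 + 7×2 + 13×2 + 13×3 + 19×1 = 108
Teal: 10×3 + 7×4 + 13×0 + 13×2 + 19×2 = 122
Purple: 10×2 + 7×0 + 13×1 + 13×0 + 19×3 = 90
Pink: 10×4 + 7×3 + 13×3 + 13×4 + 19×0 = 152
Yellow: 10×0 + 7×1 + 13×4 + 13×1 + 19×4 = 148

Pink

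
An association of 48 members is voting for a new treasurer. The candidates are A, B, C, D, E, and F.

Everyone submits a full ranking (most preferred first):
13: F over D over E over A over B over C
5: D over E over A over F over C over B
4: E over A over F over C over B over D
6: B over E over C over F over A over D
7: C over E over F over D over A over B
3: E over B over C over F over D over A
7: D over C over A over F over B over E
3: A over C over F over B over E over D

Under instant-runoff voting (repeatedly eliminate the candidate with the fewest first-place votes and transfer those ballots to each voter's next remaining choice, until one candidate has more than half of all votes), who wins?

Round 1: A 3, B 6, C 7, D 12, E 7, F 13. A eliminated.
Round 2: B 6, C 10, D 12, E 7, F 13. B eliminated.
Round 3: C 10, D 12, E 13, F 13. C eliminated.
Round 4: D 12, E 20, F 16. D eliminated.
Round 5: E 25, F 23. E has a majority (≥25).

E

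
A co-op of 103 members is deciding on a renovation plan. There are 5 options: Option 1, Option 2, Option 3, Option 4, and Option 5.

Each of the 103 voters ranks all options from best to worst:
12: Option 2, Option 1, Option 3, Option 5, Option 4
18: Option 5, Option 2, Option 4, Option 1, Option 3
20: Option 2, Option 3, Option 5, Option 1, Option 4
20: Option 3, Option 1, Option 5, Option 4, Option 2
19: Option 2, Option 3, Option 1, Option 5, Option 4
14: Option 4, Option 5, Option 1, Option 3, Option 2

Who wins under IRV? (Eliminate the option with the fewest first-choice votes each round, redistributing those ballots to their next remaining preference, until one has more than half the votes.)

Round 1: Option 1 0, Option 2 51, Option 3 20, Option 4 14, Option 5 18. Option 1 eliminated.
Round 2: Option 2 51, Option 3 20, Option 4 14, Option 5 18. Option 4 eliminated.
Round 3: Option 2 51, Option 3 20, Option 5 32. Option 3 eliminated.
Round 4: Option 2 51, Option 5 52. Option 5 has a majority (≥52).

Option 5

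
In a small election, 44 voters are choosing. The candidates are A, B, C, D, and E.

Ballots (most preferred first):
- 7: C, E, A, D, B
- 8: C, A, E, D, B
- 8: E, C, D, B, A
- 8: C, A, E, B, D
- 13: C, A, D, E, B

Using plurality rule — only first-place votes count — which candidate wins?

C

First-place votes: A 0, B 0, C 36, D 0, E 8.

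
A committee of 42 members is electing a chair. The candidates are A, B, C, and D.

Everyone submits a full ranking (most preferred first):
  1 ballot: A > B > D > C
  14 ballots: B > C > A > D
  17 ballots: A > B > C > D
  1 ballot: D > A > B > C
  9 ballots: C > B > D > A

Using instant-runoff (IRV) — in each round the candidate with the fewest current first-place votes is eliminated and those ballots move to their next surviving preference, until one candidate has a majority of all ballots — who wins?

B

Round 1: A 18, B 14, C 9, D 1. D eliminated.
Round 2: A 19, B 14, C 9. C eliminated.
Round 3: A 19, B 23. B has a majority (≥22).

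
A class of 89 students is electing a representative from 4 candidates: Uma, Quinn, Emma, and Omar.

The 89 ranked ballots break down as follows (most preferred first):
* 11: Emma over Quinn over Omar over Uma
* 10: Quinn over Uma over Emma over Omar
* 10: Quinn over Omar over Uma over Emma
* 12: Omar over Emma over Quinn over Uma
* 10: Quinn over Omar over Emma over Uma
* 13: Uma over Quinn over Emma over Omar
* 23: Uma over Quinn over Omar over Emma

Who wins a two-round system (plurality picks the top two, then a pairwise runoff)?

Round 1 first-place votes: Uma 36, Quinn 30, Emma 11, Omar 12. Uma and Quinn advance.
Runoff: Uma is ranked above Quinn on 36 ballots, Quinn above Uma on 53.

Quinn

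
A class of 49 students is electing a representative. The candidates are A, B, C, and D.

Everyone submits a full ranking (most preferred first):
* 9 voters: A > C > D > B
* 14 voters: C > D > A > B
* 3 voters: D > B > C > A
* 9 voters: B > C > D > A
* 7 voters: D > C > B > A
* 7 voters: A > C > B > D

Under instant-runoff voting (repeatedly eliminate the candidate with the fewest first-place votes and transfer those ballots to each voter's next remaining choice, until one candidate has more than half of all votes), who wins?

C

Round 1: A 16, B 9, C 14, D 10. B eliminated.
Round 2: A 16, C 23, D 10. D eliminated.
Round 3: A 16, C 33. C has a majority (≥25).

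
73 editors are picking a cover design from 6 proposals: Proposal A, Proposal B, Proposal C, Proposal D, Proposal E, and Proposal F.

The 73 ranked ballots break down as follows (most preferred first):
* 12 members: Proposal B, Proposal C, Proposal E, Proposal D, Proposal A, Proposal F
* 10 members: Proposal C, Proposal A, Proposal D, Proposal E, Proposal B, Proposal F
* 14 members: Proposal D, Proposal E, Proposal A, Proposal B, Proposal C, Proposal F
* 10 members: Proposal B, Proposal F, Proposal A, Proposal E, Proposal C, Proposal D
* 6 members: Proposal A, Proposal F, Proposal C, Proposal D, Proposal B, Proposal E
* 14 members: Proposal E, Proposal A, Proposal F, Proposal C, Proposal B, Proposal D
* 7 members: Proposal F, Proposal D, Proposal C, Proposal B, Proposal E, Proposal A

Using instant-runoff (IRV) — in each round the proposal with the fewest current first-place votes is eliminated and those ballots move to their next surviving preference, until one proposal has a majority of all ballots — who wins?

Proposal D

Round 1: Proposal A 6, Proposal B 22, Proposal C 10, Proposal D 14, Proposal E 14, Proposal F 7. Proposal A eliminated.
Round 2: Proposal B 22, Proposal C 10, Proposal D 14, Proposal E 14, Proposal F 13. Proposal C eliminated.
Round 3: Proposal B 22, Proposal D 24, Proposal E 14, Proposal F 13. Proposal F eliminated.
Round 4: Proposal B 22, Proposal D 37, Proposal E 14. Proposal D has a majority (≥37).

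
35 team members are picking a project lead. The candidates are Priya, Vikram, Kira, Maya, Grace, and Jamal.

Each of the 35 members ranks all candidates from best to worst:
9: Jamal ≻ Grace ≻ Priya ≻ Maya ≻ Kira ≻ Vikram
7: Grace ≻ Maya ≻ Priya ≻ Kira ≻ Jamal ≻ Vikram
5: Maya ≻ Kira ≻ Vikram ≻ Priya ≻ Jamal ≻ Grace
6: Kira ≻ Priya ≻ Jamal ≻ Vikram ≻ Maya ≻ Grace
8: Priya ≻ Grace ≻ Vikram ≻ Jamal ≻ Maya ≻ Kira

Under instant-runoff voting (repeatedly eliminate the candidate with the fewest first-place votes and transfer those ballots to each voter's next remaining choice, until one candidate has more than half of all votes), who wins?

Round 1: Priya 8, Vikram 0, Kira 6, Maya 5, Grace 7, Jamal 9. Vikram eliminated.
Round 2: Priya 8, Kira 6, Maya 5, Grace 7, Jamal 9. Maya eliminated.
Round 3: Priya 8, Kira 11, Grace 7, Jamal 9. Grace eliminated.
Round 4: Priya 15, Kira 11, Jamal 9. Jamal eliminated.
Round 5: Priya 24, Kira 11. Priya has a majority (≥18).

Priya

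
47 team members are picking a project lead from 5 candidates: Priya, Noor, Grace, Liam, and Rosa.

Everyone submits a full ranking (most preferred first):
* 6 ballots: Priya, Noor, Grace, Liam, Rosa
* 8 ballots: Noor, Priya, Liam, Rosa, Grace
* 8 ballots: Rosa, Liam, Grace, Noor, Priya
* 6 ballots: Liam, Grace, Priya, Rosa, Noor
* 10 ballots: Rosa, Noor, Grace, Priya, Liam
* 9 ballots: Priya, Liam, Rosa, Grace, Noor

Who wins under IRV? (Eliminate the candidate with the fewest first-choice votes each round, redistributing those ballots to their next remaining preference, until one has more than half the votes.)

Priya

Round 1: Priya 15, Noor 8, Grace 0, Liam 6, Rosa 18. Grace eliminated.
Round 2: Priya 15, Noor 8, Liam 6, Rosa 18. Liam eliminated.
Round 3: Priya 21, Noor 8, Rosa 18. Noor eliminated.
Round 4: Priya 29, Rosa 18. Priya has a majority (≥24).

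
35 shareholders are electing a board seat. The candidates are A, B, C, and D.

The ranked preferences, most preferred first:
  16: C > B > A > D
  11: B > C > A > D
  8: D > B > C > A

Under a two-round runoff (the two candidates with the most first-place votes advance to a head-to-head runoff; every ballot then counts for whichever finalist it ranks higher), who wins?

Round 1 first-place votes: A 0, B 11, C 16, D 8. C and B advance.
Runoff: C is ranked above B on 16 ballots, B above C on 19.

B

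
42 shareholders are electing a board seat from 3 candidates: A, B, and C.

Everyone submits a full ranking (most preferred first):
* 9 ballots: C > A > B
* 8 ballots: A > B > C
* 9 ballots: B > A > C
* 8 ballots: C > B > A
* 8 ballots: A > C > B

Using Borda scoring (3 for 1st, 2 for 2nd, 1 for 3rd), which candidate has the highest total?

A

A: 9×2 + 8×3 + 9×2 + 8×1 + 8×3 = 92
B: 9×1 + 8×2 + 9×3 + 8×2 + 8×1 = 76
C: 9×3 + 8×1 + 9×1 + 8×3 + 8×2 = 84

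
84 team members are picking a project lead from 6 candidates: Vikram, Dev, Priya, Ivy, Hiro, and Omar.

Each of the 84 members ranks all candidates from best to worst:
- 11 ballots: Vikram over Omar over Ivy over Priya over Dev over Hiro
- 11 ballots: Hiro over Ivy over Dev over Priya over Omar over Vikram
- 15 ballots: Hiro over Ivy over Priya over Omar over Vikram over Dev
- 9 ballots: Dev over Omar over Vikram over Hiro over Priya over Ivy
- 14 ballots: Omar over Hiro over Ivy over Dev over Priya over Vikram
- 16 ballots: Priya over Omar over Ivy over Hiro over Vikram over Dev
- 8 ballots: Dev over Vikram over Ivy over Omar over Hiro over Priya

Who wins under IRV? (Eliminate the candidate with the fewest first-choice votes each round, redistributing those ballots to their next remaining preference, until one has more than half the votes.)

Round 1: Vikram 11, Dev 17, Priya 16, Ivy 0, Hiro 26, Omar 14. Ivy eliminated.
Round 2: Vikram 11, Dev 17, Priya 16, Hiro 26, Omar 14. Vikram eliminated.
Round 3: Dev 17, Priya 16, Hiro 26, Omar 25. Priya eliminated.
Round 4: Dev 17, Hiro 26, Omar 41. Dev eliminated.
Round 5: Hiro 26, Omar 58. Omar has a majority (≥43).

Omar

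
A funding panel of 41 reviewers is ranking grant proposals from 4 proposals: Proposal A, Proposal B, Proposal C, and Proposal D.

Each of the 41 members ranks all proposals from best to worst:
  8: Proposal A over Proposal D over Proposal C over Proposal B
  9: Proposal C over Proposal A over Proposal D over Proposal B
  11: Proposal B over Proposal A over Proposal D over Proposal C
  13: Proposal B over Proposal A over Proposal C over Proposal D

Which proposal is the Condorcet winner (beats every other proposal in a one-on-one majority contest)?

Proposal B vs Proposal A: 24–17
Proposal B vs Proposal C: 24–17
Proposal B vs Proposal D: 24–17
Proposal B beats every other proposal.

Proposal B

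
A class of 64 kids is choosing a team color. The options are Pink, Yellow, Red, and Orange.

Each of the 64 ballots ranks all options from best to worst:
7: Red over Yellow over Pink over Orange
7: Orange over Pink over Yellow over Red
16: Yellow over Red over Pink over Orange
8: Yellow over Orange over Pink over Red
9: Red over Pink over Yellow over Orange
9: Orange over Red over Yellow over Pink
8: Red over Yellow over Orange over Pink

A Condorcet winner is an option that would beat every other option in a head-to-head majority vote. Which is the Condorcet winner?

Red

Red vs Pink: 49–15
Red vs Yellow: 33–31
Red vs Orange: 40–24
Red beats every other option.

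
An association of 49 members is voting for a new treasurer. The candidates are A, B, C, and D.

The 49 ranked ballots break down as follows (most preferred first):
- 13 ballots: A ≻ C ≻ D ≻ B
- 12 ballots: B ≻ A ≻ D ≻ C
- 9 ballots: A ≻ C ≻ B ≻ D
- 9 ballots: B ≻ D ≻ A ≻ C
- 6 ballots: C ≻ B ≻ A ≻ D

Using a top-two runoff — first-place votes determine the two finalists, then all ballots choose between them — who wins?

Round 1 first-place votes: A 22, B 21, C 6, D 0. A and B advance.
Runoff: A is ranked above B on 22 ballots, B above A on 27.

B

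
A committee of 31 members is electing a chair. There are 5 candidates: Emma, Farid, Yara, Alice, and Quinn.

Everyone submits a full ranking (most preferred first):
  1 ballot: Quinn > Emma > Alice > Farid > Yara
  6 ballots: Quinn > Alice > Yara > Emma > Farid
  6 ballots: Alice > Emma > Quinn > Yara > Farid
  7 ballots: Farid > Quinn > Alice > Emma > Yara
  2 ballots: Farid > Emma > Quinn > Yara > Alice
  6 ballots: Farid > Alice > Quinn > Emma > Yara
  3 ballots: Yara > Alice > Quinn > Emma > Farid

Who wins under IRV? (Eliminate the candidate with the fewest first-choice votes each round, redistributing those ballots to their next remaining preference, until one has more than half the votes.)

Alice

Round 1: Emma 0, Farid 15, Yara 3, Alice 6, Quinn 7. Emma eliminated.
Round 2: Farid 15, Yara 3, Alice 6, Quinn 7. Yara eliminated.
Round 3: Farid 15, Alice 9, Quinn 7. Quinn eliminated.
Round 4: Farid 15, Alice 16. Alice has a majority (≥16).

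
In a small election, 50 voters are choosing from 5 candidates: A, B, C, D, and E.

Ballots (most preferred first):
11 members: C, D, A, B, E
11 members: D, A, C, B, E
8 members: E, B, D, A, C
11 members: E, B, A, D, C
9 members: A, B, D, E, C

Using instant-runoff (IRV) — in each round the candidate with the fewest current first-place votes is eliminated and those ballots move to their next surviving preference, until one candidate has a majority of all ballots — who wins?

Round 1: A 9, B 0, C 11, D 11, E 19. B eliminated.
Round 2: A 9, C 11, D 11, E 19. A eliminated.
Round 3: C 11, D 20, E 19. C eliminated.
Round 4: D 31, E 19. D has a majority (≥26).

D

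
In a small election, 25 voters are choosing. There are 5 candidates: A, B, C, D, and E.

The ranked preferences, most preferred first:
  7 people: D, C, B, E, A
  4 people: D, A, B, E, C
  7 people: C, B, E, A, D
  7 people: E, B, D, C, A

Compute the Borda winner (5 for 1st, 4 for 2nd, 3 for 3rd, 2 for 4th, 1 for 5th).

A: 7×1 + 4×4 + 7×2 + 7×1 = 44
B: 7×3 + 4×3 + 7×4 + 7×4 = 89
C: 7×4 + 4×1 + 7×5 + 7×2 = 81
D: 7×5 + 4×5 + 7×1 + 7×3 = 83
E: 7×2 + 4×2 + 7×3 + 7×5 = 78

B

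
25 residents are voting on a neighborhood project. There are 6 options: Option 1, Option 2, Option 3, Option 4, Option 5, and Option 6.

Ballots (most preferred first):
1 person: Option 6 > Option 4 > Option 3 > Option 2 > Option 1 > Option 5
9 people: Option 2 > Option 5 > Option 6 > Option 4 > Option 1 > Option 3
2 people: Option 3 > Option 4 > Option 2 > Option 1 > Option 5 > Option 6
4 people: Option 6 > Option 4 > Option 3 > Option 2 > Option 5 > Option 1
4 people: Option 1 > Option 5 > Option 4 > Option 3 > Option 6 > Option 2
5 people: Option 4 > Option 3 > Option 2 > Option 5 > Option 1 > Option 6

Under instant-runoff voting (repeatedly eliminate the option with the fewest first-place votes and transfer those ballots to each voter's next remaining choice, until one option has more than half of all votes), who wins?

Option 4

Round 1: Option 1 4, Option 2 9, Option 3 2, Option 4 5, Option 5 0, Option 6 5. Option 5 eliminated.
Round 2: Option 1 4, Option 2 9, Option 3 2, Option 4 5, Option 6 5. Option 3 eliminated.
Round 3: Option 1 4, Option 2 9, Option 4 7, Option 6 5. Option 1 eliminated.
Round 4: Option 2 9, Option 4 11, Option 6 5. Option 6 eliminated.
Round 5: Option 2 9, Option 4 16. Option 4 has a majority (≥13).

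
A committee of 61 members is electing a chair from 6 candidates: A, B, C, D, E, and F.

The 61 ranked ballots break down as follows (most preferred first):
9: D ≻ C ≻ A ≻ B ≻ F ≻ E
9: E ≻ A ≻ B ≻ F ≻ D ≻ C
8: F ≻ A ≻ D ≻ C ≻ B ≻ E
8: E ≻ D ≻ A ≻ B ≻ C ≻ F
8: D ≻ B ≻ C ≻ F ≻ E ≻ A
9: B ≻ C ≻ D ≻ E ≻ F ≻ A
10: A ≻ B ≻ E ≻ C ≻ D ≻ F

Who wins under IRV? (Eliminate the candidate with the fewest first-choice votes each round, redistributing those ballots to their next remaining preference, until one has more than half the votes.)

Round 1: A 10, B 9, C 0, D 17, E 17, F 8. C eliminated.
Round 2: A 10, B 9, D 17, E 17, F 8. F eliminated.
Round 3: A 18, B 9, D 17, E 17. B eliminated.
Round 4: A 18, D 26, E 17. E eliminated.
Round 5: A 27, D 34. D has a majority (≥31).

D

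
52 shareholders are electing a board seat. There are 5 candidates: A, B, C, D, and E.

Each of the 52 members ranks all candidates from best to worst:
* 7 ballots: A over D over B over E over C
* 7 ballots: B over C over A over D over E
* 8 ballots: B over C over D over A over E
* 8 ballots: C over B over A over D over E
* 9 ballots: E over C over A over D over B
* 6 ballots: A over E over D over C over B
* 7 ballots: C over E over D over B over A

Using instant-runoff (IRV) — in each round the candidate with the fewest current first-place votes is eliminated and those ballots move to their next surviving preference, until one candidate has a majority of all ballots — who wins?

C

Round 1: A 13, B 15, C 15, D 0, E 9. D eliminated.
Round 2: A 13, B 15, C 15, E 9. E eliminated.
Round 3: A 13, B 15, C 24. A eliminated.
Round 4: B 22, C 30. C has a majority (≥27).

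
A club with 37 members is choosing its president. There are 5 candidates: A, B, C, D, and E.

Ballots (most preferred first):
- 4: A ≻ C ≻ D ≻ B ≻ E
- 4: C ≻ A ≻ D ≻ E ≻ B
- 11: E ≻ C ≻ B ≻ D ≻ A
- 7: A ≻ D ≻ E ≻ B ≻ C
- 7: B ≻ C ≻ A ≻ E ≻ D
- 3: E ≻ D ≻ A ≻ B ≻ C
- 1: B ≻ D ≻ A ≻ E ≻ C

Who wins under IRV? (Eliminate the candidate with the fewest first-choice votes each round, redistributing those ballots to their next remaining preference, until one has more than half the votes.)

A

Round 1: A 11, B 8, C 4, D 0, E 14. D eliminated.
Round 2: A 11, B 8, C 4, E 14. C eliminated.
Round 3: A 15, B 8, E 14. B eliminated.
Round 4: A 23, E 14. A has a majority (≥19).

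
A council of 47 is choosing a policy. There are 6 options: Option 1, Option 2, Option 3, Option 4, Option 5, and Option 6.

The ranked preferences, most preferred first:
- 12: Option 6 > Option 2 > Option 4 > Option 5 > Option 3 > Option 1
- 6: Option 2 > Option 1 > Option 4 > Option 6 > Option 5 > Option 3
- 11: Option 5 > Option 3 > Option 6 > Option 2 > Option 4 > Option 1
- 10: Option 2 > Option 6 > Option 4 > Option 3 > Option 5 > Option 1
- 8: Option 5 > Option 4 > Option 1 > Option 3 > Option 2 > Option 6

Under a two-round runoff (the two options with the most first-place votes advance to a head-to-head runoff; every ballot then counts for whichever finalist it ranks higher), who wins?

Option 2

Round 1 first-place votes: Option 1 0, Option 2 16, Option 3 0, Option 4 0, Option 5 19, Option 6 12. Option 5 and Option 2 advance.
Runoff: Option 5 is ranked above Option 2 on 19 ballots, Option 2 above Option 5 on 28.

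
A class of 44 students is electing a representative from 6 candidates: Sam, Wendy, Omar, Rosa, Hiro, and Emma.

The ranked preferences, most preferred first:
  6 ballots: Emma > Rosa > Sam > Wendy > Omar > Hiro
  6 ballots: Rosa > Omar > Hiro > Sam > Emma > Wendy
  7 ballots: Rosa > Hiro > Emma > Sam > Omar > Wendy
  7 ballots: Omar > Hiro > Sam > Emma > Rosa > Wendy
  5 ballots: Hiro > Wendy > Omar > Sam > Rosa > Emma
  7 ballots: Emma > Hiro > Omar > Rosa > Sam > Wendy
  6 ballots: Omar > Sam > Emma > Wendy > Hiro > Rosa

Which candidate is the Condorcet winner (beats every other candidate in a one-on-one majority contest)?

Omar vs Sam: 31–13
Omar vs Wendy: 33–11
Omar vs Rosa: 25–19
Omar vs Hiro: 25–19
Omar vs Emma: 24–20
Omar beats every other candidate.

Omar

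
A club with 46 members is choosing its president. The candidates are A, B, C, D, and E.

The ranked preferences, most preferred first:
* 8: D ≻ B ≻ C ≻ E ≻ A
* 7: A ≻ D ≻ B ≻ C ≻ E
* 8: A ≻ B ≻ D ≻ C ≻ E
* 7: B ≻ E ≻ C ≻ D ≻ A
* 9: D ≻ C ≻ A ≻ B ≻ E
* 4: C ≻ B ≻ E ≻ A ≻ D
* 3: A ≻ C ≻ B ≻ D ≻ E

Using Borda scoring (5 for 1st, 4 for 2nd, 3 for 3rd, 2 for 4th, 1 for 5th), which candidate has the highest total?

A: 8×1 + 7×5 + 8×5 + 7×1 + 9×3 + 4×2 + 3×5 = 140
B: 8×4 + 7×3 + 8×4 + 7×5 + 9×2 + 4×4 + 3×3 = 163
C: 8×3 + 7×2 + 8×2 + 7×3 + 9×4 + 4×5 + 3×4 = 143
D: 8×5 + 7×4 + 8×3 + 7×2 + 9×5 + 4×1 + 3×2 = 161
E: 8×2 + 7×1 + 8×1 + 7×4 + 9×1 + 4×3 + 3×1 = 83

B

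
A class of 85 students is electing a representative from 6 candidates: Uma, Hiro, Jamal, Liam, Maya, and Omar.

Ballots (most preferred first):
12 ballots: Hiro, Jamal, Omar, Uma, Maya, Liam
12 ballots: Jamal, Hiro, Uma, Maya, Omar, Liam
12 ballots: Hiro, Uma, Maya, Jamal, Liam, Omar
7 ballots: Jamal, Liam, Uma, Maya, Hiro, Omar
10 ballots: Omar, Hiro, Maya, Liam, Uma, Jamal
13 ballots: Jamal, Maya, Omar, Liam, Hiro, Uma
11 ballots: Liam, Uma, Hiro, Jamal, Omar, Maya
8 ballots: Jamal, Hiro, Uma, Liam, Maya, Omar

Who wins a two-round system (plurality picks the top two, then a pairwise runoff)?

Round 1 first-place votes: Uma 0, Hiro 24, Jamal 40, Liam 11, Maya 0, Omar 10. Jamal and Hiro advance.
Runoff: Jamal is ranked above Hiro on 40 ballots, Hiro above Jamal on 45.

Hiro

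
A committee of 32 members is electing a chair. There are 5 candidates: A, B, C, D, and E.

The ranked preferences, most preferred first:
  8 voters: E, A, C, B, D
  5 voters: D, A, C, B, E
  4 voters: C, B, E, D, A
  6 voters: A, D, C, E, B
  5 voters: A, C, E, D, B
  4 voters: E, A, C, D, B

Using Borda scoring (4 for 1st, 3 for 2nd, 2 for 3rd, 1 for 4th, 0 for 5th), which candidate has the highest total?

A

A: 8×3 + 5×3 + 4×0 + 6×4 + 5×4 + 4×3 = 95
B: 8×1 + 5×1 + 4×3 + 6×0 + 5×0 + 4×0 = 25
C: 8×2 + 5×2 + 4×4 + 6×2 + 5×3 + 4×2 = 77
D: 8×0 + 5×4 + 4×1 + 6×3 + 5×1 + 4×1 = 51
E: 8×4 + 5×0 + 4×2 + 6×1 + 5×2 + 4×4 = 72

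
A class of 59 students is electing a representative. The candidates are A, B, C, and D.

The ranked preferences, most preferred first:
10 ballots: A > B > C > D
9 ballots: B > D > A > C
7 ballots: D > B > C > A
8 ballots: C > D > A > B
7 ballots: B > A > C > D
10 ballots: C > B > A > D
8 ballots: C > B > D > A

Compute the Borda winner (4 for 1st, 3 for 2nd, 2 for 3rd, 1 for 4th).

A: 10×4 + 9×2 + 7×1 + 8×2 + 7×3 + 10×2 + 8×1 = 130
B: 10×3 + 9×4 + 7×3 + 8×1 + 7×4 + 10×3 + 8×3 = 177
C: 10×2 + 9×1 + 7×2 + 8×4 + 7×2 + 10×4 + 8×4 = 161
D: 10×1 + 9×3 + 7×4 + 8×3 + 7×1 + 10×1 + 8×2 = 122

B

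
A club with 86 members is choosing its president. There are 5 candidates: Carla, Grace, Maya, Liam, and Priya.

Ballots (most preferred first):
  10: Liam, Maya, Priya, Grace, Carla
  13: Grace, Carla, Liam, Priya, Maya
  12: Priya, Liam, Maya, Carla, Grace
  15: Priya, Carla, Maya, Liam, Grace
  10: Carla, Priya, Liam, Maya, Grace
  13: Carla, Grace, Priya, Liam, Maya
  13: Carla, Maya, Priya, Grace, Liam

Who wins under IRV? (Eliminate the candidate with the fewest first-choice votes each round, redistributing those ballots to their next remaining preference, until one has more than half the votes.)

Carla

Round 1: Carla 36, Grace 13, Maya 0, Liam 10, Priya 27. Maya eliminated.
Round 2: Carla 36, Grace 13, Liam 10, Priya 27. Liam eliminated.
Round 3: Carla 36, Grace 13, Priya 37. Grace eliminated.
Round 4: Carla 49, Priya 37. Carla has a majority (≥44).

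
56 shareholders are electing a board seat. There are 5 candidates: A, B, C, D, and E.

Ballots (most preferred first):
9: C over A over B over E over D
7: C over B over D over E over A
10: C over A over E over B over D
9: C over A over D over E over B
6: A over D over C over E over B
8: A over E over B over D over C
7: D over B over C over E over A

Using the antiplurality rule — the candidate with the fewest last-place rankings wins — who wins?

E

Last-place votes: A 14, B 15, C 8, D 19, E 0.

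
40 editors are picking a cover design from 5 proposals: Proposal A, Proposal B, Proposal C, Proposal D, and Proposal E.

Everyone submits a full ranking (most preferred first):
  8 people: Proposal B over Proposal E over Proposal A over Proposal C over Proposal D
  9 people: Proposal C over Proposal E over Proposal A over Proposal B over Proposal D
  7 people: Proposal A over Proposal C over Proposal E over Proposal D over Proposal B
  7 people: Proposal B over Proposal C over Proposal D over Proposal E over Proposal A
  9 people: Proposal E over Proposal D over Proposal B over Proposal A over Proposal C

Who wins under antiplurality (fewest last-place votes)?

Last-place votes: Proposal A 7, Proposal B 7, Proposal C 9, Proposal D 17, Proposal E 0.

Proposal E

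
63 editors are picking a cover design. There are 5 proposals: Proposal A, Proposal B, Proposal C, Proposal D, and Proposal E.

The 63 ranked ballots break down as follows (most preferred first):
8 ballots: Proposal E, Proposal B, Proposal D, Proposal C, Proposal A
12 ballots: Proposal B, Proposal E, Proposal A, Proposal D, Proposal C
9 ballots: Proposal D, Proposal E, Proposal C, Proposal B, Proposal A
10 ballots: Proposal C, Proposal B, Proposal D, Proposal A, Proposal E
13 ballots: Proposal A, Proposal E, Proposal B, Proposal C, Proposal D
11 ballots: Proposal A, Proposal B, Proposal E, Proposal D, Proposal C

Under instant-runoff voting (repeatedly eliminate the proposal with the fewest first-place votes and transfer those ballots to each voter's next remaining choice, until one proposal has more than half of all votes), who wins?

Proposal B

Round 1: Proposal A 24, Proposal B 12, Proposal C 10, Proposal D 9, Proposal E 8. Proposal E eliminated.
Round 2: Proposal A 24, Proposal B 20, Proposal C 10, Proposal D 9. Proposal D eliminated.
Round 3: Proposal A 24, Proposal B 20, Proposal C 19. Proposal C eliminated.
Round 4: Proposal A 24, Proposal B 39. Proposal B has a majority (≥32).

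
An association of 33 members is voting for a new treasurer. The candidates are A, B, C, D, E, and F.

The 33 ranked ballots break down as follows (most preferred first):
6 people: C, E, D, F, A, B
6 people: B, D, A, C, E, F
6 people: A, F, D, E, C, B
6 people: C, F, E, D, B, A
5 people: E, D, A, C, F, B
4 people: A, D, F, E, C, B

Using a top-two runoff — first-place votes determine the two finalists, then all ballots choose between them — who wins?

Round 1 first-place votes: A 10, B 6, C 12, D 0, E 5, F 0. C and A advance.
Runoff: C is ranked above A on 12 ballots, A above C on 21.

A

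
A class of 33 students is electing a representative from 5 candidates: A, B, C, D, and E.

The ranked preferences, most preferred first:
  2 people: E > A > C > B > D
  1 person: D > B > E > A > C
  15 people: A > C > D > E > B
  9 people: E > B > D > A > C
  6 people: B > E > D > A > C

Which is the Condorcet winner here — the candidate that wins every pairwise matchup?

E

E vs A: 18–15
E vs B: 26–7
E vs C: 18–15
E vs D: 17–16
E beats every other candidate.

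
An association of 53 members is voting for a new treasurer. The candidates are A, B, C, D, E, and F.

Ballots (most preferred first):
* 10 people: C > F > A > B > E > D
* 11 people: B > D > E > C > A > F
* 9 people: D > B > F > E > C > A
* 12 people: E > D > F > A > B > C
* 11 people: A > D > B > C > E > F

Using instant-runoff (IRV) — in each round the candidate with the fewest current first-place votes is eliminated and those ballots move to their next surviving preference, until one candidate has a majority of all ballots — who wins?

A

Round 1: A 11, B 11, C 10, D 9, E 12, F 0. F eliminated.
Round 2: A 11, B 11, C 10, D 9, E 12. D eliminated.
Round 3: A 11, B 20, C 10, E 12. C eliminated.
Round 4: A 21, B 20, E 12. E eliminated.
Round 5: A 33, B 20. A has a majority (≥27).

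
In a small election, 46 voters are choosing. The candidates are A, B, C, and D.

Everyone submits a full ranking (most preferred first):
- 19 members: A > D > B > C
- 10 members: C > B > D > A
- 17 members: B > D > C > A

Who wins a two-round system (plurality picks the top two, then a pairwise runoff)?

B

Round 1 first-place votes: A 19, B 17, C 10, D 0. A and B advance.
Runoff: A is ranked above B on 19 ballots, B above A on 27.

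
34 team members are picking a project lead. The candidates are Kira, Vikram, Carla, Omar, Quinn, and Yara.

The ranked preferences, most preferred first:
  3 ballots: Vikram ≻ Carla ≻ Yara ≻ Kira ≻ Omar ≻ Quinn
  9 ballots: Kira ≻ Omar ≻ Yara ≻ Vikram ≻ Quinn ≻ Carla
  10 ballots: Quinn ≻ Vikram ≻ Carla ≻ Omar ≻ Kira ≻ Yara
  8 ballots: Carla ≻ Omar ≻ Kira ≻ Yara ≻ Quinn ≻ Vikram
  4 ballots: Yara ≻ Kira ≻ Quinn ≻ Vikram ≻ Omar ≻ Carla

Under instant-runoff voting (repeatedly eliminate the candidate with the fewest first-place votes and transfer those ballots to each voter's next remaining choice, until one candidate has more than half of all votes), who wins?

Round 1: Kira 9, Vikram 3, Carla 8, Omar 0, Quinn 10, Yara 4. Omar eliminated.
Round 2: Kira 9, Vikram 3, Carla 8, Quinn 10, Yara 4. Vikram eliminated.
Round 3: Kira 9, Carla 11, Quinn 10, Yara 4. Yara eliminated.
Round 4: Kira 13, Carla 11, Quinn 10. Quinn eliminated.
Round 5: Kira 13, Carla 21. Carla has a majority (≥18).

Carla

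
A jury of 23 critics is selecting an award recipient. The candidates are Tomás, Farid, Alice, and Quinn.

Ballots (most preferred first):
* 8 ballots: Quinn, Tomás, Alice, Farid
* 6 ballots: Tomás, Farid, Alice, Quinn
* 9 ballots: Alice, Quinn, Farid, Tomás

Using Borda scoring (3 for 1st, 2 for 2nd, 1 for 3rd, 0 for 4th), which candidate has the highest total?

Tomás: 8×2 + 6×3 + 9×0 = 34
Farid: 8×0 + 6×2 + 9×1 = 21
Alice: 8×1 + 6×1 + 9×3 = 41
Quinn: 8×3 + 6×0 + 9×2 = 42

Quinn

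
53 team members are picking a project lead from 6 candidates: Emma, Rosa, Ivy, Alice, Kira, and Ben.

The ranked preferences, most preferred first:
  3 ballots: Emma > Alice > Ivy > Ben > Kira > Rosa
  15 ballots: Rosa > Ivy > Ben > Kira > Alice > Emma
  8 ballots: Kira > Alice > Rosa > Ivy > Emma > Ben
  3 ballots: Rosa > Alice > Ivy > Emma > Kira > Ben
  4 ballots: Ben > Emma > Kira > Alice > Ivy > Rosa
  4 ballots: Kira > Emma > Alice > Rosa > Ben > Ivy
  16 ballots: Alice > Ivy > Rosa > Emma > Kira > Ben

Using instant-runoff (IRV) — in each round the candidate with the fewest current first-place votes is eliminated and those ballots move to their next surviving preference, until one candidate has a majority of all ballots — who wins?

Round 1: Emma 3, Rosa 18, Ivy 0, Alice 16, Kira 12, Ben 4. Ivy eliminated.
Round 2: Emma 3, Rosa 18, Alice 16, Kira 12, Ben 4. Emma eliminated.
Round 3: Rosa 18, Alice 19, Kira 12, Ben 4. Ben eliminated.
Round 4: Rosa 18, Alice 19, Kira 16. Kira eliminated.
Round 5: Rosa 18, Alice 35. Alice has a majority (≥27).

Alice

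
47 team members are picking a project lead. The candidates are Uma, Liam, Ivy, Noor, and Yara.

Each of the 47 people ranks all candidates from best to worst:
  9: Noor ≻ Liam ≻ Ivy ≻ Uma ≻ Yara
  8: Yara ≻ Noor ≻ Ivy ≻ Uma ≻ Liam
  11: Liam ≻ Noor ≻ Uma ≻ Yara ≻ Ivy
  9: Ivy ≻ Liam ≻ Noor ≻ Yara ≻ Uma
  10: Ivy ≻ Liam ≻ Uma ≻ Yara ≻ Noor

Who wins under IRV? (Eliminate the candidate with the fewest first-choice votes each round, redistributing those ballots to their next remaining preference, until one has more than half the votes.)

Noor

Round 1: Uma 0, Liam 11, Ivy 19, Noor 9, Yara 8. Uma eliminated.
Round 2: Liam 11, Ivy 19, Noor 9, Yara 8. Yara eliminated.
Round 3: Liam 11, Ivy 19, Noor 17. Liam eliminated.
Round 4: Ivy 19, Noor 28. Noor has a majority (≥24).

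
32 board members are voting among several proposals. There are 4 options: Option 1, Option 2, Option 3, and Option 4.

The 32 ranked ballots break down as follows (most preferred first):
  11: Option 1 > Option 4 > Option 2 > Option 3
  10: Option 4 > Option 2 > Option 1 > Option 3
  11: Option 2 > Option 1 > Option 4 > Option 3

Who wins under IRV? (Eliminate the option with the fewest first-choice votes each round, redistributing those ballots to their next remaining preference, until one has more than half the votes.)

Option 2

Round 1: Option 1 11, Option 2 11, Option 3 0, Option 4 10. Option 3 eliminated.
Round 2: Option 1 11, Option 2 11, Option 4 10. Option 4 eliminated.
Round 3: Option 1 11, Option 2 21. Option 2 has a majority (≥17).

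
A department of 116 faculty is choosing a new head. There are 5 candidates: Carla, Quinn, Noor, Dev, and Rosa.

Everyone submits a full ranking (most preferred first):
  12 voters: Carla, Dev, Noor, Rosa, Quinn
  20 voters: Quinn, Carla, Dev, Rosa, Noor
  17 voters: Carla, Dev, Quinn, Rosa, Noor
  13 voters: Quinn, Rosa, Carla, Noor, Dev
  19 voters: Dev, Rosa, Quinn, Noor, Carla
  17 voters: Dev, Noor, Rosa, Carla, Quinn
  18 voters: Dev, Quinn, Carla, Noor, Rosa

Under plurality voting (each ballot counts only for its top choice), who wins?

First-place votes: Carla 29, Quinn 33, Noor 0, Dev 54, Rosa 0.

Dev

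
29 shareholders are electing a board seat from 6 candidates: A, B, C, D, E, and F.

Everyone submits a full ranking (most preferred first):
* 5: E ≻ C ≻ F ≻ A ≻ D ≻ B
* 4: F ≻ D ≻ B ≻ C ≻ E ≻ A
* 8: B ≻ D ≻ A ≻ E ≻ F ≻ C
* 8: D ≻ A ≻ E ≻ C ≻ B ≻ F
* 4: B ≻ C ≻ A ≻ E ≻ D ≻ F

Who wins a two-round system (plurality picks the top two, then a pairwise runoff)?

Round 1 first-place votes: A 0, B 12, C 0, D 8, E 5, F 4. B and D advance.
Runoff: B is ranked above D on 12 ballots, D above B on 17.

D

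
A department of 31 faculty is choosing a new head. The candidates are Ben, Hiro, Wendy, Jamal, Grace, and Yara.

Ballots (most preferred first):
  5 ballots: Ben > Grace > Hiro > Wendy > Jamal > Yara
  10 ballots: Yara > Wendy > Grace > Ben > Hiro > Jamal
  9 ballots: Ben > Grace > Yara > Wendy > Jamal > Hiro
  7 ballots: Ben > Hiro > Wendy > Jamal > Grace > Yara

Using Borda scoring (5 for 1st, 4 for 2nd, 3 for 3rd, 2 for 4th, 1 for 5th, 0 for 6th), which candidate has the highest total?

Ben

Ben: 5×5 + 10×2 + 9×5 + 7×5 = 125
Hiro: 5×3 + 10×1 + 9×0 + 7×4 = 53
Wendy: 5×2 + 10×4 + 9×2 + 7×3 = 89
Jamal: 5×1 + 10×0 + 9×1 + 7×2 = 28
Grace: 5×4 + 10×3 + 9×4 + 7×1 = 93
Yara: 5×0 + 10×5 + 9×3 + 7×0 = 77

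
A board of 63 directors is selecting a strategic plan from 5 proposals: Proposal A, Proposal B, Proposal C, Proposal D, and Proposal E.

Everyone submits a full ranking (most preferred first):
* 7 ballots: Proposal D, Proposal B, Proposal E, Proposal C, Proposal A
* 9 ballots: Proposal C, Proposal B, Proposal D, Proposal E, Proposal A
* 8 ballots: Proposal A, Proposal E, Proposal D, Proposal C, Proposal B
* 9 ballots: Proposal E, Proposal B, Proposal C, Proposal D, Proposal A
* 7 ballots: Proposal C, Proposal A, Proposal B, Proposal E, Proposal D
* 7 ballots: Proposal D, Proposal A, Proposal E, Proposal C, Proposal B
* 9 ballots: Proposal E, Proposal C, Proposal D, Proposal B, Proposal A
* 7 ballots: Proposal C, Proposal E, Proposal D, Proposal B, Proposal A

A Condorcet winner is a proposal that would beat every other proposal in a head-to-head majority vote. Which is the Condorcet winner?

Proposal E vs Proposal A: 41–22
Proposal E vs Proposal B: 40–23
Proposal E vs Proposal C: 40–23
Proposal E vs Proposal D: 40–23
Proposal E beats every other proposal.

Proposal E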